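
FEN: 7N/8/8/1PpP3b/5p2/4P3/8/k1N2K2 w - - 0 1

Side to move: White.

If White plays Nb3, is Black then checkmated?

no

After Nb3: black king on a1; in check: yes, from the white knight on b3.
Black has 3 legal replies: Kb2, Ka2, Kb1.
In check but a legal move exists → not checkmate.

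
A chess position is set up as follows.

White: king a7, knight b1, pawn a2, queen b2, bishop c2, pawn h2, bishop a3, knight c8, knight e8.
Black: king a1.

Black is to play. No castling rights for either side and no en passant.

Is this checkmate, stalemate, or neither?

checkmate

Black to move; black king on a1.
In check: yes, from the white queen on b2.
King squares — b1: attacked by Qb2; a2: attacked by Qb2; b2: attacked by Ba3.
Legal moves for Black: none.
In check with no legal moves → checkmate.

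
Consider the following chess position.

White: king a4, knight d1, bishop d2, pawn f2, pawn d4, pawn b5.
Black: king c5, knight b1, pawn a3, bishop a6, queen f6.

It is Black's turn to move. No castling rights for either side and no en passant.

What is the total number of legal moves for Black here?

6

Black to move; king on c5.
In check: yes, from the white pawn on d4.
Legal moves: Kd6, Kb6, Kd5, Kxd4, Kc4, Qxd4+.
Count: 6.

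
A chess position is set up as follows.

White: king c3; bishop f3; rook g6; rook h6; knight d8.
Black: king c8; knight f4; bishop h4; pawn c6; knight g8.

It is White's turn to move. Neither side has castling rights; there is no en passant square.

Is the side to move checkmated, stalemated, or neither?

neither

White to move; white king on c3.
In check: no.
Legal moves for White include: Nf7, Nb7, Ne6, Nxc6, Rh8, Rh7, Rh5, Rxh4, Rxg8, Rg7, Rf6, Re6, Rd6, Rxc6+, Rg5, Rg4, Rg3, Rg2, ... (list truncated; more exist).
White has legal moves and is not in check → neither.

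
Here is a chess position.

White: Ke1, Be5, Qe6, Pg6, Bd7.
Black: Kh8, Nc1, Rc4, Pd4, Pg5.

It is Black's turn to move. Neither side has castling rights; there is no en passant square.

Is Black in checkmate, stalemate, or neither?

checkmate

Black to move; black king on h8.
In check: yes, from the white bishop on e5.
King squares — g7: attacked by Be5; h7: attacked by Pg6; g8: attacked by Qe6.
Legal moves for Black: none.
In check with no legal moves → checkmate.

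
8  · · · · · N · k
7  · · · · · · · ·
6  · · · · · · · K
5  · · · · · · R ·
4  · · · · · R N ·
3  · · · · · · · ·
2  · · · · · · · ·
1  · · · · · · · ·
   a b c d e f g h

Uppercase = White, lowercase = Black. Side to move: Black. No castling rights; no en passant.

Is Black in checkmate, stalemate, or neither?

Black to move; black king on h8.
In check: no.
King squares — g7: attacked by Rg5; h7: attacked by Kh6; g8: attacked by Rg5.
Legal moves for Black: none.
Not in check and no legal moves → stalemate.

stalemate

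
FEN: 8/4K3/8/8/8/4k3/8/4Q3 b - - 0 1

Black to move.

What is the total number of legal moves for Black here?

Black to move; king on e3.
In check: yes, from the white queen on e1.
Legal moves: Kf4, Kd4, Kf3, Kd3.
Count: 4.

4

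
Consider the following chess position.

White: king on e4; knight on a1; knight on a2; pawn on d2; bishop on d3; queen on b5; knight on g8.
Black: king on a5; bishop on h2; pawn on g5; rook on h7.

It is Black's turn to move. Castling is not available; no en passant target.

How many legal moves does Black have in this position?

0

Black to move; king on a5.
In check: yes, from the white queen on b5.
Legal moves: none.
Count: 0.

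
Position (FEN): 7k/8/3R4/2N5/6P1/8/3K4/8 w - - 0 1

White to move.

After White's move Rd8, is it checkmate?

no

After Rd8: black king on h8; in check: yes, from the white rook on d8.
Black has 2 legal replies: Kh7, Kg7.
In check but a legal move exists → not checkmate.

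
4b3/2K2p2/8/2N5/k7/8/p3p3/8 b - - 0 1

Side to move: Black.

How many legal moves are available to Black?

4

Black to move; king on a4.
In check: yes, from the white knight on c5.
Legal moves: Kb5, Ka5, Kb4, Ka3.
Count: 4.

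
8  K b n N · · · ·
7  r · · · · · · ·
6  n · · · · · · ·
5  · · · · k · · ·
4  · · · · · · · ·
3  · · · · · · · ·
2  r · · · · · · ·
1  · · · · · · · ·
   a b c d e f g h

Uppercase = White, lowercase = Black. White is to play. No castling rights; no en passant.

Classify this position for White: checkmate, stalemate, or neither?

White to move; white king on a8.
In check: yes, from the black rook on a7.
King squares — a7: attacked by Bb8; b7: attacked by Ra7; b8: attacked by Na6.
Legal moves for White: none.
In check with no legal moves → checkmate.

checkmate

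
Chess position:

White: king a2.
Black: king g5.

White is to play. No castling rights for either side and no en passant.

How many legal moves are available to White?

White to move; king on a2.
In check: no.
Legal moves: Kb3, Ka3, Kb2, Kb1, Ka1.
Count: 5.

5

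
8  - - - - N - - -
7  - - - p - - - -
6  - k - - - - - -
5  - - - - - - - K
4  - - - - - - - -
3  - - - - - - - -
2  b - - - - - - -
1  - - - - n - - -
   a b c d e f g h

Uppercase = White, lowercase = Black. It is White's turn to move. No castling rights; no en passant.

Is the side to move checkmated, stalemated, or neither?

White to move; white king on h5.
In check: no.
Legal moves for White: Ng7, Nc7, Nf6, Nd6, Kh6, Kg6, Kg5, Kh4, Kg4.
White has 9 legal moves and is not in check → neither.

neither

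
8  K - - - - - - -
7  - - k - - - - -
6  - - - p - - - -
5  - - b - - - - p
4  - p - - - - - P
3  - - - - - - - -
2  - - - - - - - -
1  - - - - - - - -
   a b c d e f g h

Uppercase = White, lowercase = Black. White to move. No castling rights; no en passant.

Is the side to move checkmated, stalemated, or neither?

stalemate

White to move; white king on a8.
In check: no.
King squares — a7: attacked by Bc5; b7: attacked by Kc7; b8: attacked by Kc7.
Legal moves for White: none.
Not in check and no legal moves → stalemate.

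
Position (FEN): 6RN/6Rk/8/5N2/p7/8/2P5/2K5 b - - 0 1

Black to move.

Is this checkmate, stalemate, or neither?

checkmate

Black to move; black king on h7.
In check: yes, from the white rook on g7.
King squares — g6: attacked by Rg7; h6: attacked by Nf5; g7: attacked by Nf5; g8: attacked by Rg7; h8: attacked by Rg8.
Legal moves for Black: none.
In check with no legal moves → checkmate.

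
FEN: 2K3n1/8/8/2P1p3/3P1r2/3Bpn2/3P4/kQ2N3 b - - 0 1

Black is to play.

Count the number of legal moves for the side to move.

Black to move; king on a1.
In check: yes, from the white queen on b1.
Legal moves: none.
Count: 0.

0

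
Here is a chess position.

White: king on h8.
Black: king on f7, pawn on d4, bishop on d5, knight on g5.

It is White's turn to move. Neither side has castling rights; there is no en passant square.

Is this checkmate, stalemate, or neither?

stalemate

White to move; white king on h8.
In check: no.
King squares — g7: attacked by Kf7; h7: attacked by Ng5; g8: attacked by Kf7.
Legal moves for White: none.
Not in check and no legal moves → stalemate.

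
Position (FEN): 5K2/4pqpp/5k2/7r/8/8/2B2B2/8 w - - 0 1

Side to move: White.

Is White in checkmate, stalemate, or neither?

White to move; white king on f8.
In check: yes, from the black queen on f7.
King squares — e7: attacked by Kf6; f7: attacked by Kf6; g7: attacked by Kf6; e8: attacked by Qf7; g8: attacked by Qf7.
Legal moves for White: none.
In check with no legal moves → checkmate.

checkmate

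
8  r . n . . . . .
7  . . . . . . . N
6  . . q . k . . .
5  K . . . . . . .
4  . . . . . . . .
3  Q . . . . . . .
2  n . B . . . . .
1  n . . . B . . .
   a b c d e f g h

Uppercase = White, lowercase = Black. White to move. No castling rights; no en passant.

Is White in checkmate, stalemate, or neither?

White to move; white king on a5.
In check: yes, from the black rook on a8.
King squares — a4: attacked by Qc6; b4: attacked by Na2; b5: attacked by Qc6; a6: attacked by Qc6; b6: attacked by Qc6.
Legal moves for White: none.
In check with no legal moves → checkmate.

checkmate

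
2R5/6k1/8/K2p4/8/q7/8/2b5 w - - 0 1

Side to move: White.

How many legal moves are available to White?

White to move; king on a5.
In check: yes, from the black queen on a3.
Legal moves: Kb6, Kb5.
Count: 2.

2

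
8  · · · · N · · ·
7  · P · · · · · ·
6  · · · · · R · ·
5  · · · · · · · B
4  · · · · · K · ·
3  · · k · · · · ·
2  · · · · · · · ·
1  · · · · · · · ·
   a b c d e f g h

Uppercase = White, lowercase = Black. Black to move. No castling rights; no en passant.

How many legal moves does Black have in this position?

Black to move; king on c3.
In check: no.
Legal moves: Kd4, Kc4, Kb4, Kd3, Kb3, Kd2, Kc2, Kb2.
Count: 8.

8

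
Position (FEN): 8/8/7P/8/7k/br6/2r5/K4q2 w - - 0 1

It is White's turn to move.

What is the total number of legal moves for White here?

0

White to move; king on a1.
In check: yes, from the black queen on f1.
Legal moves: none.
Count: 0.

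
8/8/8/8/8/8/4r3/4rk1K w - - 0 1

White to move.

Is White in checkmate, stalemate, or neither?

White to move; white king on h1.
In check: no.
King squares — g1: attacked by Kf1; g2: attacked by Kf1; h2: attacked by Re2.
Legal moves for White: none.
Not in check and no legal moves → stalemate.

stalemate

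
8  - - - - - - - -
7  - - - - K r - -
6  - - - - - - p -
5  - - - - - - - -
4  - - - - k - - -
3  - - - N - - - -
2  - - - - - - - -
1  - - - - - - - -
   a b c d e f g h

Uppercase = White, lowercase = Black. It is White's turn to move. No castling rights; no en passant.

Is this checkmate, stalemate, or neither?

neither

White to move; white king on e7.
In check: yes, from the black rook on f7.
Legal moves for White: Ke8, Kd8, Kxf7, Ke6, Kd6.
White is in check but has 5 legal moves → neither.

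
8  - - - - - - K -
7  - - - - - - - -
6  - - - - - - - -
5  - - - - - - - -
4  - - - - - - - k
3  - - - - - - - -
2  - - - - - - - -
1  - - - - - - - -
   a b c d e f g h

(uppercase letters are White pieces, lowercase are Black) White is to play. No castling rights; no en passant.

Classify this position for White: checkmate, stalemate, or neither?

White to move; white king on g8.
In check: no.
Legal moves for White: Kh8, Kf8, Kh7, Kg7, Kf7.
White has 5 legal moves and is not in check → neither.

neither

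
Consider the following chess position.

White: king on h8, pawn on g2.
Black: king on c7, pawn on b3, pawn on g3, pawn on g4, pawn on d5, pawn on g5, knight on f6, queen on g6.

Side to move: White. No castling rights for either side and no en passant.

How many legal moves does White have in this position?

0

White to move; king on h8.
In check: no.
Legal moves: none.
Count: 0.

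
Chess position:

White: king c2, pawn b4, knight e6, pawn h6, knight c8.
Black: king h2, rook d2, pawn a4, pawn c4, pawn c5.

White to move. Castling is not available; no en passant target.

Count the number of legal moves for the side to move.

White to move; king on c2.
In check: yes, from the black rook on d2.
Legal moves: Kc3, Kxd2, Kc1, Kb1.
Count: 4.

4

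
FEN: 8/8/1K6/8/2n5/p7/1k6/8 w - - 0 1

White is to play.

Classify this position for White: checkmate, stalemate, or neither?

neither

White to move; white king on b6.
In check: yes, from the black knight on c4.
King squares — a5: attacked by Nc4; b5: available; c5: available; a6: available; c6: available; a7: available; b7: available; c7: available.
Legal moves for White: Kc7, Kb7, Ka7, Kc6, Ka6, Kc5, Kb5.
White is in check but has 7 legal moves → neither.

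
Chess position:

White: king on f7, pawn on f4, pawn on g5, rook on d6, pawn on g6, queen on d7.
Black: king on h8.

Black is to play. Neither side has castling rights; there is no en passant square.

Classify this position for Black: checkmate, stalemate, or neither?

stalemate

Black to move; black king on h8.
In check: no.
King squares — g7: attacked by Kf7; h7: attacked by Pg6; g8: attacked by Kf7.
Legal moves for Black: none.
Not in check and no legal moves → stalemate.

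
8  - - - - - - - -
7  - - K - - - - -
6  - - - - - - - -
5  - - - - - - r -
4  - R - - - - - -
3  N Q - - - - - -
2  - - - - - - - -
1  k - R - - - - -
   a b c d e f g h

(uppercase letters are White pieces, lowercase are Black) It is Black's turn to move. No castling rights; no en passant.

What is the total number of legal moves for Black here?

0

Black to move; king on a1.
In check: yes, from the white rook on c1.
Legal moves: none.
Count: 0.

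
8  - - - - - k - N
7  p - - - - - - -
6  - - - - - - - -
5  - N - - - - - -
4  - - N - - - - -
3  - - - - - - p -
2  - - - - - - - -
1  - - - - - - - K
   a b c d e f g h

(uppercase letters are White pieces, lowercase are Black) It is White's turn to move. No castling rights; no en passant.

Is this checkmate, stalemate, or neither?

White to move; white king on h1.
In check: no.
Legal moves for White: Nf7, Ng6+, Nc7, Nxa7, Nbd6, Nd4, Nc3, Nba3, Ncd6, Nb6, Ne5, Na5, Ne3, Nca3, Nd2, Nb2, Kg2, Kg1.
White has 18 legal moves and is not in check → neither.

neither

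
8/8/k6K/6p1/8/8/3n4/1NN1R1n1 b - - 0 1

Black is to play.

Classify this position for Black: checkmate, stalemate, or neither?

neither

Black to move; black king on a6.
In check: no.
Legal moves for Black: Kb7, Ka7, Kb6, Kb5, Ka5, Ne4, Nc4, Ndf3, Nb3, Nf1, Nxb1, Nh3, Ngf3, Ne2, g4.
Black has 15 legal moves and is not in check → neither.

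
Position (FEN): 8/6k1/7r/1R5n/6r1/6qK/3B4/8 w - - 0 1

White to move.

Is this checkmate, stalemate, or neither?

checkmate

White to move; white king on h3.
In check: yes, from the black queen on g3.
King squares — g2: attacked by Qg3; h2: attacked by Qg3; g3: attacked by Rg4; g4: attacked by Qg3; h4: attacked by Qg3.
Legal moves for White: none.
In check with no legal moves → checkmate.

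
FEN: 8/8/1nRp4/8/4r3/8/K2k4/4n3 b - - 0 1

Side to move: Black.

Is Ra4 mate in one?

After Ra4: white king on a2; in check: yes, from the black rook on a4.
White has 3 legal replies: Kb3, Kb2, Kb1.
In check but a legal move exists → not checkmate.

no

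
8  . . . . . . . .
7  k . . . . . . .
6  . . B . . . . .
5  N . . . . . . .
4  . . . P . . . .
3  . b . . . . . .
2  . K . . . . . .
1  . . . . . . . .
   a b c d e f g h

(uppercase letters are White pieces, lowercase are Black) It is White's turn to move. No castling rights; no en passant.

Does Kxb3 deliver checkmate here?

After Kxb3: black king on a7; in check: no.
Black is not in check, so this cannot be checkmate.

no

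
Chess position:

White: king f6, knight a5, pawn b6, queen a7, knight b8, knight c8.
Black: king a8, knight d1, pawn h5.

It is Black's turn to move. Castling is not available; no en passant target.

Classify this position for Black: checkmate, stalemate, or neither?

Black to move; black king on a8.
In check: yes, from the white queen on a7.
King squares — a7: attacked by Pb6; b7: attacked by Na5; b8: attacked by Qa7.
Legal moves for Black: none.
In check with no legal moves → checkmate.

checkmate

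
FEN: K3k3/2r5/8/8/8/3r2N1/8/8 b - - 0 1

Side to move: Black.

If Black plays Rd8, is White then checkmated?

yes

After Rd8: white king on a8; in check: yes, from the black rook on d8.
King squares — a7: attacked by Rc7; b7: attacked by Rc7; b8: attacked by Rd8.
White has no legal moves → checkmate.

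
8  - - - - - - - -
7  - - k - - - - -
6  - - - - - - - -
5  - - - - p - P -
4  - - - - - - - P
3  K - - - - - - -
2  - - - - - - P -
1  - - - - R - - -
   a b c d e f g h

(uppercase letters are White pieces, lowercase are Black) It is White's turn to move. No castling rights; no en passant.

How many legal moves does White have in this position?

White to move; king on a3.
In check: no.
Legal moves: Kb4, Ka4, Kb3, Kb2, Ka2, Rxe5, Re4, Re3, Re2, Rh1, Rg1, Rf1, Rd1, Rc1+, Rb1, Ra1, g6, h5, g3, g4.
Count: 20.

20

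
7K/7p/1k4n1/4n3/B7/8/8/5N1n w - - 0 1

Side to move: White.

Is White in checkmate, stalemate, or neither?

neither

White to move; white king on h8.
In check: yes, from the black knight on g6.
Legal moves for White: Kg8, Kxh7, Kg7.
White is in check but has 3 legal moves → neither.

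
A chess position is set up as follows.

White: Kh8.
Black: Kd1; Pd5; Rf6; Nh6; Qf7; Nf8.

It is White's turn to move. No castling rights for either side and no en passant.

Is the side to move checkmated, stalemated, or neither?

stalemate

White to move; white king on h8.
In check: no.
King squares — g7: attacked by Qf7; h7: attacked by Qf7; g8: attacked by Nh6.
Legal moves for White: none.
Not in check and no legal moves → stalemate.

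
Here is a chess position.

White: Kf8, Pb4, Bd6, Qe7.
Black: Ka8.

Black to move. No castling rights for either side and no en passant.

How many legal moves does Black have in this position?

Black to move; king on a8.
In check: no.
Legal moves: none.
Count: 0.

0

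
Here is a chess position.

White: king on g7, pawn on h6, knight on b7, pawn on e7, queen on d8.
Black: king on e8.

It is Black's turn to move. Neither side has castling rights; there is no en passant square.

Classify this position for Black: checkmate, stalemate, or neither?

Black to move; black king on e8.
In check: yes, from the white queen on d8.
King squares — d7: attacked by Qd8; e7: attacked by Qd8; f7: attacked by Kg7; d8: attacked by Nb7; f8: attacked by Pe7.
Legal moves for Black: none.
In check with no legal moves → checkmate.

checkmate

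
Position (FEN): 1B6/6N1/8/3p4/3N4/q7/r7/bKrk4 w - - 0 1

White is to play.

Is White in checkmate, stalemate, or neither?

checkmate

White to move; white king on b1.
In check: yes, from the black rook on c1.
King squares — a1: attacked by Rc1; c1: attacked by Kd1; a2: attacked by Qa3; b2: attacked by Ba1; c2: attacked by Rc1.
Legal moves for White: none.
In check with no legal moves → checkmate.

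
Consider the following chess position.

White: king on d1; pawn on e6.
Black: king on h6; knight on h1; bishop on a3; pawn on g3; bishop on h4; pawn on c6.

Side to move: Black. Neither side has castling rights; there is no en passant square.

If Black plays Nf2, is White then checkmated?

no

After Nf2: white king on d1; in check: yes, from the black knight on f2.
White has 4 legal replies: Ke2, Kd2, Kc2, Ke1.
In check but a legal move exists → not checkmate.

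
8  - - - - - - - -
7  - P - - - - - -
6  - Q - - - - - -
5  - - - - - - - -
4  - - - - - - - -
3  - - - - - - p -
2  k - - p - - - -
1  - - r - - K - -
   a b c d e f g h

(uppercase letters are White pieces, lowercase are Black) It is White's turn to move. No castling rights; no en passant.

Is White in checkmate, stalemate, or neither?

White to move; white king on f1.
In check: yes, from the black rook on c1.
King squares — e1: attacked by Rc1; g1: attacked by Rc1; e2: available; f2: attacked by Pg3; g2: available.
Legal moves for White: Kg2, Ke2.
White is in check but has 2 legal moves → neither.

neither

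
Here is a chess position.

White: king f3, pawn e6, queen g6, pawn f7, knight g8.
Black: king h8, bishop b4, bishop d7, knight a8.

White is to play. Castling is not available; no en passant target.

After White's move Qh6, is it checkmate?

After Qh6: black king on h8; in check: yes, from the white queen on h6.
King squares — g7: attacked by Qh6; h7: attacked by Qh6; g8: attacked by Pf7.
Black has no legal moves → checkmate.

yes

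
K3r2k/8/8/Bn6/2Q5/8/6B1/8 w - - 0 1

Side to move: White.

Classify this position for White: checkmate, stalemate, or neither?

neither

White to move; white king on a8.
In check: yes, from the black rook on e8.
Legal moves for White: Kb7, Bd8, Qc8.
White is in check but has 3 legal moves → neither.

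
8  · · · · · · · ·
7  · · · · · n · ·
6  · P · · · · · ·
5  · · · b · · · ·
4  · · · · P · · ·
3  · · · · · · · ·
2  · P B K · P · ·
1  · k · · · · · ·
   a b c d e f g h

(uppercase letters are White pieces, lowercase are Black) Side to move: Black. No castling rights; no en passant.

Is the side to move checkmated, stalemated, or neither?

Black to move; black king on b1.
In check: yes, from the white bishop on c2.
King squares — a1: available; c1: attacked by Kd2; a2: available; b2: available; c2: attacked by Kd2.
Legal moves for Black: Kxb2, Ka2, Ka1.
Black is in check but has 3 legal moves → neither.

neither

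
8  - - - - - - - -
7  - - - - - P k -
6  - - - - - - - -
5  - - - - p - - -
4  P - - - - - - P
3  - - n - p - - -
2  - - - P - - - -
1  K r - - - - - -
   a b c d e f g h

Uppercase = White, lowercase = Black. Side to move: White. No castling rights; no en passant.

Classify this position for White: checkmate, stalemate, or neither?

White to move; white king on a1.
In check: yes, from the black rook on b1.
King squares — b1: attacked by Nc3; a2: attacked by Nc3; b2: attacked by Rb1.
Legal moves for White: none.
In check with no legal moves → checkmate.

checkmate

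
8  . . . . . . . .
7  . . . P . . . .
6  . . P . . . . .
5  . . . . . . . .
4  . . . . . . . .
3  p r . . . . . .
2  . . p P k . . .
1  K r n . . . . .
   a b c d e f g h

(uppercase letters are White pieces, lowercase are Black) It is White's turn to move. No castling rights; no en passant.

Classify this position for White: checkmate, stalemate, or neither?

checkmate

White to move; white king on a1.
In check: yes, from the black rook on b1.
King squares — b1: attacked by Pc2; a2: attacked by Nc1; b2: attacked by Rb1.
Legal moves for White: none.
In check with no legal moves → checkmate.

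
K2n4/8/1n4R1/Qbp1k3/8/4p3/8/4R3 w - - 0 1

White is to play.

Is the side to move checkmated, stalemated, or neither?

neither

White to move; white king on a8.
In check: yes, from the black knight on b6.
Legal moves for White: Kb8, Ka7, Rxb6, Qxb6.
White is in check but has 4 legal moves → neither.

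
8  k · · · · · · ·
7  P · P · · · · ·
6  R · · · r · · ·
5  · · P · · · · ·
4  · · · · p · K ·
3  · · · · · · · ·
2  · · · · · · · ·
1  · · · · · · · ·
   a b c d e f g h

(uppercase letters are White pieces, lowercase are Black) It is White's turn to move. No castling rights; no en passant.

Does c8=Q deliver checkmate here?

yes

After c8=Q: black king on a8; in check: yes, from the white queen on c8.
King squares — a7: attacked by Ra6; b7: attacked by Qc8; b8: attacked by Pa7.
Black has no legal moves → checkmate.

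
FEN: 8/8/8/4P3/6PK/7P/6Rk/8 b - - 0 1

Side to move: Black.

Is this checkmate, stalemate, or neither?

neither

Black to move; black king on h2.
In check: yes, from the white rook on g2.
King squares — g1: attacked by Rg2; h1: available; g2: available; g3: attacked by Rg2; h3: attacked by Kh4.
Legal moves for Black: Kxg2, Kh1.
Black is in check but has 2 legal moves → neither.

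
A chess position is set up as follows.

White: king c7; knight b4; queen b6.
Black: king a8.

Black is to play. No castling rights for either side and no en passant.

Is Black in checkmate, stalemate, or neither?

Black to move; black king on a8.
In check: no.
King squares — a7: attacked by Qb6; b7: attacked by Qb6; b8: attacked by Qb6.
Legal moves for Black: none.
Not in check and no legal moves → stalemate.

stalemate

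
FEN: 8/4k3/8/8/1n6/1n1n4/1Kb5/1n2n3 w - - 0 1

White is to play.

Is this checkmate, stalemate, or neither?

checkmate

White to move; white king on b2.
In check: yes, from the black knight on d3.
King squares — a1: attacked by Nb3; b1: attacked by Bc2; c1: attacked by Nb3; a2: attacked by Nb4; c2: attacked by Ne1; a3: attacked by Nb1; b3: attacked by Bc2; c3: attacked by Nb1.
Legal moves for White: none.
In check with no legal moves → checkmate.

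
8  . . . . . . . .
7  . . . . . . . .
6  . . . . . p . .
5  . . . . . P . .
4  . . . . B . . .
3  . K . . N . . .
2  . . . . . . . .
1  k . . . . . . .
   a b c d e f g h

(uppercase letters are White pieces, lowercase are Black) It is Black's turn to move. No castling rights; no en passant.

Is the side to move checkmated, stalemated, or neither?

stalemate

Black to move; black king on a1.
In check: no.
King squares — b1: attacked by Be4; a2: attacked by Kb3; b2: attacked by Kb3.
Legal moves for Black: none.
Not in check and no legal moves → stalemate.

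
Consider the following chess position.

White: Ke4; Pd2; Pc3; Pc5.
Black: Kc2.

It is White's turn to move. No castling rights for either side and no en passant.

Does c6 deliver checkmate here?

After c6: black king on c2; in check: no.
Black is not in check, so this cannot be checkmate.

no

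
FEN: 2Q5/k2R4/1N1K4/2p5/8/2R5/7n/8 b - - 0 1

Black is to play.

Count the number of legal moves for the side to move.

1

Black to move; king on a7.
In check: yes, from the white rook on d7.
Legal moves: Kxb6.
Count: 1.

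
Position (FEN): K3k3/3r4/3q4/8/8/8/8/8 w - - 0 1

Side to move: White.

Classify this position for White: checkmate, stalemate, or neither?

stalemate

White to move; white king on a8.
In check: no.
King squares — a7: attacked by Rd7; b7: attacked by Rd7; b8: attacked by Qd6.
Legal moves for White: none.
Not in check and no legal moves → stalemate.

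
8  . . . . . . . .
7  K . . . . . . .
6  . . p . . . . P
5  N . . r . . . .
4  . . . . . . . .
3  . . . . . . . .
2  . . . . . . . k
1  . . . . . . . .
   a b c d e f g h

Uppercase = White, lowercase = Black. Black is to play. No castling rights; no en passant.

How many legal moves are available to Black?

20

Black to move; king on h2.
In check: no.
Legal moves: Rd8, Rd7+, Rd6, Rh5, Rg5, Rf5, Re5, Rc5, Rb5, Rxa5+, Rd4, Rd3, Rd2, Rd1, Kh3, Kg3, Kg2, Kh1, Kg1, c5.
Count: 20.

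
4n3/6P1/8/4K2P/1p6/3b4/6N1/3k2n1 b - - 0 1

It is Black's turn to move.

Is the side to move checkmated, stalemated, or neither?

Black to move; black king on d1.
In check: no.
Legal moves for Black include: Nxg7, Nc7, Nf6, Nd6, Bh7, Bg6, Ba6, Bf5, Bb5, Be4, Bc4, Be2, Bc2, Bf1, Bb1, Nh3, Nf3+, Ne2, ... (list truncated; more exist).
Black has legal moves and is not in check → neither.

neither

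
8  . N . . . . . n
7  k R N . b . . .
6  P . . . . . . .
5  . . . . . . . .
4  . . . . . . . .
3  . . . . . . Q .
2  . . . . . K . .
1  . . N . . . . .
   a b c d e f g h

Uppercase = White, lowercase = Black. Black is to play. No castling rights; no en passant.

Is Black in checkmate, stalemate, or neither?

Black to move; black king on a7.
In check: yes, from the white rook on b7.
King squares — a6: attacked by Nc7; b6: attacked by Rb7; b7: attacked by Pa6; a8: attacked by Nc7; b8: attacked by Rb7.
Legal moves for Black: none.
In check with no legal moves → checkmate.

checkmate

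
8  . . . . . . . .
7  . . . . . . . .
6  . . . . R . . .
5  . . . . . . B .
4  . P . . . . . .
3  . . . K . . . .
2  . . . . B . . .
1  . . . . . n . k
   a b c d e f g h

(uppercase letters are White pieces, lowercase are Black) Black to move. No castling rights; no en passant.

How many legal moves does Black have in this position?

Black to move; king on h1.
In check: no.
Legal moves: Kh2, Kg2, Kg1, Ng3, Ne3, Nh2, Nd2.
Count: 7.

7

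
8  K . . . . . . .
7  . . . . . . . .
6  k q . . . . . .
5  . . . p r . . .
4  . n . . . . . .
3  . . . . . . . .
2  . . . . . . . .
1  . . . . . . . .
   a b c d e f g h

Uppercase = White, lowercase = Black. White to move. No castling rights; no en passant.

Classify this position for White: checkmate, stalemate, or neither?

White to move; white king on a8.
In check: no.
King squares — a7: attacked by Ka6; b7: attacked by Ka6; b8: attacked by Qb6.
Legal moves for White: none.
Not in check and no legal moves → stalemate.

stalemate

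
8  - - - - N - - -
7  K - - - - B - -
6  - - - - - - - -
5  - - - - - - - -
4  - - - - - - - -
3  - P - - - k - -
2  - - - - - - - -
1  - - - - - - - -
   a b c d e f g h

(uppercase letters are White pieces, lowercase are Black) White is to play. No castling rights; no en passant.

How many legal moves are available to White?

White to move; king on a7.
In check: no.
Legal moves: Ng7, Nc7, Nf6, Nd6, Bg8, Bg6, Be6, Bh5+, Bd5+, Bc4, Kb8, Ka8, Kb7, Kb6, Ka6, b4.
Count: 16.

16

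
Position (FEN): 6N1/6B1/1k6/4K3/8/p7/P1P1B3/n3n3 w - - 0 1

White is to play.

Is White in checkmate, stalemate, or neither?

White to move; white king on e5.
In check: no.
Legal moves for White include: Ne7, Nh6, Nf6, Bh8, Bf8, Bh6, Bf6, Kf6, Ke6, Kd6, Kf5, Kd5, Kf4, Ke4, Kd4, Ba6, Bh5, Bb5, ... (list truncated; more exist).
White has legal moves and is not in check → neither.

neither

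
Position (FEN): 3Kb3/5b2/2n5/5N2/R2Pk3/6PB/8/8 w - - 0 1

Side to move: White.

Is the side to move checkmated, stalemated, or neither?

neither

White to move; white king on d8.
In check: yes, from the black knight on c6.
Legal moves for White: Kc8, Kc7.
White is in check but has 2 legal moves → neither.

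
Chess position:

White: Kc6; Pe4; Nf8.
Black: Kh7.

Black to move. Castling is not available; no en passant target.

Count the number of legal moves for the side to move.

Black to move; king on h7.
In check: yes, from the white knight on f8.
Legal moves: Kh8, Kg8, Kg7, Kh6.
Count: 4.

4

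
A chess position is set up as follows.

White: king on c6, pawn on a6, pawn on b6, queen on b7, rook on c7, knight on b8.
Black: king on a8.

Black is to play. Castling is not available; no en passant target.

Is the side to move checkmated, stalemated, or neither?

Black to move; black king on a8.
In check: yes, from the white queen on b7.
King squares — a7: attacked by Pb6; b7: attacked by Pa6; b8: attacked by Qb7.
Legal moves for Black: none.
In check with no legal moves → checkmate.

checkmate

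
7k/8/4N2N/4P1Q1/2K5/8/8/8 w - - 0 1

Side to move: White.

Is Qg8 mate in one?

yes

After Qg8: black king on h8; in check: yes, from the white queen on g8.
King squares — g7: attacked by Ne6; h7: attacked by Qg8; g8: attacked by Nh6.
Black has no legal moves → checkmate.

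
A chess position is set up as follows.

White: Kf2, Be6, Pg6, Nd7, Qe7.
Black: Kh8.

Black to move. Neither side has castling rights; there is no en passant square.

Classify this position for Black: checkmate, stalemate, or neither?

Black to move; black king on h8.
In check: no.
King squares — g7: attacked by Qe7; h7: attacked by Pg6; g8: attacked by Be6.
Legal moves for Black: none.
Not in check and no legal moves → stalemate.

stalemate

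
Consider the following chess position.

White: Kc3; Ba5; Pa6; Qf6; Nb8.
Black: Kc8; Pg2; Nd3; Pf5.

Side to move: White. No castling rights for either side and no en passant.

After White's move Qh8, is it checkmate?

yes

After Qh8: black king on c8; in check: yes, from the white queen on h8.
King squares — b7: attacked by Pa6; c7: attacked by Ba5; d7: attacked by Nb8; b8: attacked by Qh8; d8: attacked by Ba5.
Black has no legal moves → checkmate.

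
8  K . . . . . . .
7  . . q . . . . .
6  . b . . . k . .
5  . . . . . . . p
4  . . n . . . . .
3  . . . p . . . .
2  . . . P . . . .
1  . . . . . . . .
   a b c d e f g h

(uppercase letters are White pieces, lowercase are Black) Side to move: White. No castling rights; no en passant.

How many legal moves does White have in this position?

0

White to move; king on a8.
In check: no.
Legal moves: none.
Count: 0.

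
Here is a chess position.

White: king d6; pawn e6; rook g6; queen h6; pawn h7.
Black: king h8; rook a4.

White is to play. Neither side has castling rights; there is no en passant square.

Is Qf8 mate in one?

After Qf8: black king on h8; in check: yes, from the white queen on f8.
Black has 1 legal reply: Kxh7.
In check but a legal move exists → not checkmate.

no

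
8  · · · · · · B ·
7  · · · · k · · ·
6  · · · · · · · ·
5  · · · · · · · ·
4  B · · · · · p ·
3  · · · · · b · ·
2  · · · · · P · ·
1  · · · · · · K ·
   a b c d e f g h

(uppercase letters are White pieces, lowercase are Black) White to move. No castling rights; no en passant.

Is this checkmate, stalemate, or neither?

neither

White to move; white king on g1.
In check: no.
Legal moves for White: Bh7, Bf7, Be6, Bd5, Bc4, Bgb3, Ba2, Be8, Bd7, Bc6, Bb5, Bab3, Bc2, Bd1, Kh2, Kf1.
White has 16 legal moves and is not in check → neither.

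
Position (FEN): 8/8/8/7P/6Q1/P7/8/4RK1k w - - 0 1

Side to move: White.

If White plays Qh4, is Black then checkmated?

After Qh4: black king on h1; in check: yes, from the white queen on h4.
King squares — g1: attacked by Kf1; g2: attacked by Kf1; h2: attacked by Qh4.
Black has no legal moves → checkmate.

yes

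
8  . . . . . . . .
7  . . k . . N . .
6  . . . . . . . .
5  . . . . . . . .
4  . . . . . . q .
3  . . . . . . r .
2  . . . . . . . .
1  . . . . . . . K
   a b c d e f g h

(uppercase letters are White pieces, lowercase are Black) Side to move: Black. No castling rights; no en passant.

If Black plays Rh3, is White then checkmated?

After Rh3: white king on h1; in check: yes, from the black rook on h3.
King squares — g1: attacked by Qg4; g2: attacked by Qg4; h2: attacked by Rh3.
White has no legal moves → checkmate.

yes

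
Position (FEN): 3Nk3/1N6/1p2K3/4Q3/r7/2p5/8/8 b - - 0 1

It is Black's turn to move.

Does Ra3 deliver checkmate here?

no

After Ra3: white king on e6; in check: no.
White is not in check, so this cannot be checkmate.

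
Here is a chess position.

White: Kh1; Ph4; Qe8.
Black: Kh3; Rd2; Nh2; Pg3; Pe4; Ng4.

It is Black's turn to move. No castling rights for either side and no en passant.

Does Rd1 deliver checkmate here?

After Rd1: white king on h1; in check: yes, from the black rook on d1.
King squares — g1: attacked by Rd1; g2: attacked by Kh3; h2: attacked by Pg3.
White has no legal moves → checkmate.

yes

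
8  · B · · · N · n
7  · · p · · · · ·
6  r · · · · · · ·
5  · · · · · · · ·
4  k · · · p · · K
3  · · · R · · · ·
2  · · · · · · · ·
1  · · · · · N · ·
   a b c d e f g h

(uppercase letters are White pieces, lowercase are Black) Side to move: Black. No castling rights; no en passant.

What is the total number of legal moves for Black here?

19

Black to move; king on a4.
In check: no.
Legal moves: Nf7, Ng6+, Ra8, Ra7, Rh6+, Rg6, Rf6, Re6, Rd6, Rc6, Rb6, Ra5, Kb5, Ka5, Kb4, exd3, c6, e3, c5.
Count: 19.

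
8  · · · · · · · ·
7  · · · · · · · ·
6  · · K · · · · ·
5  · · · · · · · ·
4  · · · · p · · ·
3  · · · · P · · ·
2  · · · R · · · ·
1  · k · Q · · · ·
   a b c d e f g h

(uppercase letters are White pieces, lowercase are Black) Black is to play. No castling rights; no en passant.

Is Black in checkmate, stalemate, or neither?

checkmate

Black to move; black king on b1.
In check: yes, from the white queen on d1.
King squares — a1: attacked by Qd1; c1: attacked by Qd1; a2: attacked by Rd2; b2: attacked by Rd2; c2: attacked by Qd1.
Legal moves for Black: none.
In check with no legal moves → checkmate.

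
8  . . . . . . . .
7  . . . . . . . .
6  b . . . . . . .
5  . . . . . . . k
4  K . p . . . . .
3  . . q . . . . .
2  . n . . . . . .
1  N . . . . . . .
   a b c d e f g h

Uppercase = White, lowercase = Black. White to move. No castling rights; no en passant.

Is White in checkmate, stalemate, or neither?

checkmate

White to move; white king on a4.
In check: yes, from the black knight on b2.
King squares — a3: attacked by Qc3; b3: attacked by Qc3; b4: attacked by Qc3; a5: attacked by Qc3; b5: attacked by Ba6.
Legal moves for White: none.
In check with no legal moves → checkmate.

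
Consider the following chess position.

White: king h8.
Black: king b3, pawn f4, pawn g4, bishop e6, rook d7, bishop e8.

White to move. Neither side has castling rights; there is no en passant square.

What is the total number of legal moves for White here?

White to move; king on h8.
In check: no.
Legal moves: none.
Count: 0.

0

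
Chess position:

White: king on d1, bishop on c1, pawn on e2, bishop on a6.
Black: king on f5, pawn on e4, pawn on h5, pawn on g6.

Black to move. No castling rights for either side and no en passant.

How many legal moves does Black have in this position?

Black to move; king on f5.
In check: no.
Legal moves: Kf6, Ke6, Ke5, Kg4, g5, h4, e3.
Count: 7.

7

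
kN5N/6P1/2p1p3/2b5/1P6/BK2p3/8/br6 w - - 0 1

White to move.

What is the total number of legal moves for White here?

5

White to move; king on b3.
In check: yes, from the black rook on b1.
Legal moves: Kc4, Ka4, Kc2, Ka2, Bb2.
Count: 5.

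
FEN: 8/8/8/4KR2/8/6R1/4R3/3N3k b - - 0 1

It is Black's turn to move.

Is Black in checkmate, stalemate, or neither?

stalemate

Black to move; black king on h1.
In check: no.
King squares — g1: attacked by Rg3; g2: attacked by Re2; h2: attacked by Re2.
Legal moves for Black: none.
Not in check and no legal moves → stalemate.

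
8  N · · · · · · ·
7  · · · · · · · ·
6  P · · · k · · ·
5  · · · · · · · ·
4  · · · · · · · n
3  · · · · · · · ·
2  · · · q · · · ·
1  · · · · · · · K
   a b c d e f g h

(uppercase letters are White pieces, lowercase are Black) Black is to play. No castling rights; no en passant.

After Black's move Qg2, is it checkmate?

After Qg2: white king on h1; in check: yes, from the black queen on g2.
King squares — g1: attacked by Qg2; g2: attacked by Nh4; h2: attacked by Qg2.
White has no legal moves → checkmate.

yes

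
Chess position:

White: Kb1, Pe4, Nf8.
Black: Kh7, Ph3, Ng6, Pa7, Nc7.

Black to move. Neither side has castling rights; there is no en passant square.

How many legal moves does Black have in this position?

5

Black to move; king on h7.
In check: yes, from the white knight on f8.
Legal moves: Kh8, Kg8, Kg7, Kh6, Nxf8.
Count: 5.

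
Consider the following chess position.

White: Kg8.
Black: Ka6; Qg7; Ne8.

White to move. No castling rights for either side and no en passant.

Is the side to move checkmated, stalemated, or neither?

checkmate

White to move; white king on g8.
In check: yes, from the black queen on g7.
King squares — f7: attacked by Qg7; g7: attacked by Ne8; h7: attacked by Qg7; f8: attacked by Qg7; h8: attacked by Qg7.
Legal moves for White: none.
In check with no legal moves → checkmate.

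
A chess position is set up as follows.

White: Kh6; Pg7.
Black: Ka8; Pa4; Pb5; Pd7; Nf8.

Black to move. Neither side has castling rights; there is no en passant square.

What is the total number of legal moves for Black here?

Black to move; king on a8.
In check: no.
Legal moves: Nh7, Ng6, Ne6, Kb8, Kb7, Ka7, d6, b4, a3, d5.
Count: 10.

10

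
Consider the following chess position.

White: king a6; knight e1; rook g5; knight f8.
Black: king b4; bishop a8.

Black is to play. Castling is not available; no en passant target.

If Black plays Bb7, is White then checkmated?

After Bb7: white king on a6; in check: yes, from the black bishop on b7.
White has 3 legal replies: Kxb7, Ka7, Kb6.
In check but a legal move exists → not checkmate.

no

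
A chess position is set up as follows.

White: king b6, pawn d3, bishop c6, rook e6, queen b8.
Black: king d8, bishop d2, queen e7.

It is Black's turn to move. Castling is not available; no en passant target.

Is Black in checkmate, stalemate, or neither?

Black to move; black king on d8.
In check: yes, from the white queen on b8.
King squares — c7: attacked by Kb6; d7: attacked by Bc6; e7: own queen; c8: attacked by Qb8; e8: attacked by Bc6.
Legal moves for Black: none.
In check with no legal moves → checkmate.

checkmate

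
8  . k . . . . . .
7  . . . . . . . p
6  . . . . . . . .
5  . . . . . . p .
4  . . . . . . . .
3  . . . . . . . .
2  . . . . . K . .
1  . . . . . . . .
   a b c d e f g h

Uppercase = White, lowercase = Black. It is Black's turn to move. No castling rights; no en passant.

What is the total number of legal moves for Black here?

8

Black to move; king on b8.
In check: no.
Legal moves: Kc8, Ka8, Kc7, Kb7, Ka7, h6, g4, h5.
Count: 8.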